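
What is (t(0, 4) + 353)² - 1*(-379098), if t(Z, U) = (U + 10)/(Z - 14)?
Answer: 503002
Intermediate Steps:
t(Z, U) = (10 + U)/(-14 + Z)
(t(0, 4) + 353)² - 1*(-379098) = ((10 + 4)/(-14 + 0) + 353)² - 1*(-379098) = (14/(-14) + 353)² + 379098 = (-1/14*14 + 353)² + 379098 = (-1 + 353)² + 379098 = 352² + 379098 = 123904 + 379098 = 503002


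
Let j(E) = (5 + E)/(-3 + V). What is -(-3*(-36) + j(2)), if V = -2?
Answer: -533/5 ≈ -106.60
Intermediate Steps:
j(E) = -1 - E/5 (j(E) = (5 + E)/(-3 - 2) = (5 + E)/(-5) = (5 + E)*(-1/5) = -1 - E/5)
-(-3*(-36) + j(2)) = -(-3*(-36) + (-1 - 1/5*2)) = -(108 + (-1 - 2/5)) = -(108 - 7/5) = -1*533/5 = -533/5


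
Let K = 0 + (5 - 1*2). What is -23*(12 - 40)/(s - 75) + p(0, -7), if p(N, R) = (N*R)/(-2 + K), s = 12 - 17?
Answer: -161/20 ≈ -8.0500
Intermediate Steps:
K = 3 (K = 0 + (5 - 2) = 0 + 3 = 3)
s = -5
p(N, R) = N*R (p(N, R) = (N*R)/(-2 + 3) = (N*R)/1 = (N*R)*1 = N*R)
-23*(12 - 40)/(s - 75) + p(0, -7) = -23*(12 - 40)/(-5 - 75) + 0*(-7) = -(-644)/(-80) + 0 = -(-644)*(-1)/80 + 0 = -23*7/20 + 0 = -161/20 + 0 = -161/20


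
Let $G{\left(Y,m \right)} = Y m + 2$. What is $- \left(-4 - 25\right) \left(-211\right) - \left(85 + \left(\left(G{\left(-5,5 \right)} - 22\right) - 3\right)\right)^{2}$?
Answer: $-7488$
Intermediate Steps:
$G{\left(Y,m \right)} = 2 + Y m$
$- \left(-4 - 25\right) \left(-211\right) - \left(85 + \left(\left(G{\left(-5,5 \right)} - 22\right) - 3\right)\right)^{2} = - \left(-4 - 25\right) \left(-211\right) - \left(85 + \left(\left(\left(2 - 25\right) - 22\right) - 3\right)\right)^{2} = - \left(-29\right) \left(-211\right) - \left(85 - 48\right)^{2} = \left(-1\right) 6119 - \left(85 - 48\right)^{2} = -6119 - \left(85 - 48\right)^{2} = -6119 - 37^{2} = -6119 - 1369 = -7488$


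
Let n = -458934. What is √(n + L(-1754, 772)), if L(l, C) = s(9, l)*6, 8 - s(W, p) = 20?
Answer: I*√459006 ≈ 677.5*I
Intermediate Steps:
s(W, p) = -12 (s(W, p) = 8 - 1*20 = 8 - 20 = -12)
L(l, C) = -72 (L(l, C) = -12*6 = -72)
√(n + L(-1754, 772)) = √(-458934 - 72) = √(-459006) = I*√459006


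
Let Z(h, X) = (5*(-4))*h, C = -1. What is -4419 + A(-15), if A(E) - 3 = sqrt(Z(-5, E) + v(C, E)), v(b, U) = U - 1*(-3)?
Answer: -4416 + 2*sqrt(22) ≈ -4406.6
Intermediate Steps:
v(b, U) = 3 + U (v(b, U) = U + 3 = 3 + U)
Z(h, X) = -20*h
A(E) = 3 + sqrt(103 + E) (A(E) = 3 + sqrt(-20*(-5) + (3 + E)) = 3 + sqrt(100 + (3 + E)) = 3 + sqrt(103 + E))
-4419 + A(-15) = -4419 + (3 + sqrt(103 - 15)) = -4419 + (3 + sqrt(88)) = -4419 + (3 + 2*sqrt(22)) = -4416 + 2*sqrt(22)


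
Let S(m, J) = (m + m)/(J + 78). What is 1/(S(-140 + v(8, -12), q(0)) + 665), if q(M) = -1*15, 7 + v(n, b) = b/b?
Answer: 63/41603 ≈ 0.0015143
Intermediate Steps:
v(n, b) = -6 (v(n, b) = -7 + b/b = -7 + 1 = -6)
q(M) = -15
S(m, J) = 2*m/(78 + J) (S(m, J) = (2*m)/(78 + J) = 2*m/(78 + J))
1/(S(-140 + v(8, -12), q(0)) + 665) = 1/(2*(-140 - 6)/(78 - 15) + 665) = 1/(2*(-146)/63 + 665) = 1/(2*(-146)*(1/63) + 665) = 1/(-292/63 + 665) = 1/(41603/63) = 63/41603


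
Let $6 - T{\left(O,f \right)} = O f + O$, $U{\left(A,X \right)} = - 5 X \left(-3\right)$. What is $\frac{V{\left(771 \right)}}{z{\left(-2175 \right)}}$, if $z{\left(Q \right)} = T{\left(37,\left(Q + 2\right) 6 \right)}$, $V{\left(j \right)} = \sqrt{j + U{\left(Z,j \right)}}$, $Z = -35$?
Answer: $\frac{4 \sqrt{771}}{482375} \approx 0.00023025$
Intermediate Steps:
$U{\left(A,X \right)} = 15 X$
$V{\left(j \right)} = 4 \sqrt{j}$ ($V{\left(j \right)} = \sqrt{j + 15 j} = \sqrt{16 j} = 4 \sqrt{j}$)
$T{\left(O,f \right)} = 6 - O - O f$ ($T{\left(O,f \right)} = 6 - \left(O f + O\right) = 6 - \left(O + O f\right) = 6 - O - O f$)
$z{\left(Q \right)} = -475 - 222 Q$ ($z{\left(Q \right)} = 6 - 37 - 37 \left(Q + 2\right) 6 = 6 - 37 - 37 \left(2 + Q\right) 6 = 6 - 37 - 37 \left(12 + 6 Q\right) = 6 - 37 - \left(444 + 222 Q\right) = -475 - 222 Q$)
$\frac{V{\left(771 \right)}}{z{\left(-2175 \right)}} = \frac{4 \sqrt{771}}{-475 - -482850} = \frac{4 \sqrt{771}}{-475 + 482850} = \frac{4 \sqrt{771}}{482375}$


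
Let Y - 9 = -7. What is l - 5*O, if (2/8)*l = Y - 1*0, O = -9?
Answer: 53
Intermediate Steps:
Y = 2 (Y = 9 - 7 = 2)
l = 8 (l = 4*(2 - 1*0) = 4*(2 + 0) = 4*2 = 8)
l - 5*O = 8 - 5*(-9) = 8 + 45 = 53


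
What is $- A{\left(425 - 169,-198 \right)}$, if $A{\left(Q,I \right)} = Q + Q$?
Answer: $-512$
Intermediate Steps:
$A{\left(Q,I \right)} = 2 Q$
$- A{\left(425 - 169,-198 \right)} = - 2 \left(425 - 169\right) = - 2 \cdot 256 = \left(-1\right) 512 = -512$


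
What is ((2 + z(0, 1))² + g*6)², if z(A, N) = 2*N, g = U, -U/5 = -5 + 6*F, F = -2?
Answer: 276676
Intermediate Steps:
U = 85 (U = -5*(-5 + 6*(-2)) = -5*(-5 - 12) = -5*(-17) = 85)
g = 85
((2 + z(0, 1))² + g*6)² = ((2 + 2*1)² + 85*6)² = ((2 + 2)² + 510)² = (4² + 510)² = (16 + 510)² = 526² = 276676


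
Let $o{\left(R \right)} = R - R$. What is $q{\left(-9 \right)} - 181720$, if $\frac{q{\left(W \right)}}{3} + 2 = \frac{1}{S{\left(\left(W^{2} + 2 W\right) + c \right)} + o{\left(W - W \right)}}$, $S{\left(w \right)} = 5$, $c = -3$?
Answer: $- \frac{908627}{5} \approx -1.8173 \cdot 10^{5}$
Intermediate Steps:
$o{\left(R \right)} = 0$
$q{\left(W \right)} = - \frac{27}{5}$ ($q{\left(W \right)} = -6 + \frac{3}{5 + 0} = -6 + \frac{3}{5} = - \frac{27}{5}$)
$q{\left(-9 \right)} - 181720 = - \frac{27}{5} - 181720 = - \frac{908627}{5}$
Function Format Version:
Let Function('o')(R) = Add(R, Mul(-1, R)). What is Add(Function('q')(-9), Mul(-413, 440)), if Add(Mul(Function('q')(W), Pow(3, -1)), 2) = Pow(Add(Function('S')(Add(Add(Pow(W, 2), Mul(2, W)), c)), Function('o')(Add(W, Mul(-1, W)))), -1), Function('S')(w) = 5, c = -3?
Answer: Rational(-908627, 5) ≈ -1.8173e+5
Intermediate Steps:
Function('o')(R) = 0
Function('q')(W) = Rational(-27, 5) (Function('q')(W) = Add(-6, Mul(3, Pow(Add(5, 0), -1))) = Add(-6, Mul(3, Pow(5, -1))) = Add(-6, Mul(3, Rational(1, 5))) = Add(-6, Rational(3, 5)) = Rational(-27, 5))
Add(Function('q')(-9), Mul(-413, 440)) = Add(Rational(-27, 5), Mul(-413, 440)) = Add(Rational(-27, 5), -181720) = Rational(-908627, 5)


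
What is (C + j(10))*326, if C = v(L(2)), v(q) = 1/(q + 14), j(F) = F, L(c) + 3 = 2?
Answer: 42706/13 ≈ 3285.1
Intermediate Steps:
L(c) = -1 (L(c) = -3 + 2 = -1)
v(q) = 1/(14 + q)
C = 1/13 (C = 1/(14 - 1) = 1/13 ≈ 0.076923)
(C + j(10))*326 = (1/13 + 10)*326 = (131/13)*326 = 42706/13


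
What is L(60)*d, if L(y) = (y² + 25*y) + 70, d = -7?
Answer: -36190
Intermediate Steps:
L(y) = 70 + y² + 25*y
L(60)*d = (70 + 60² + 25*60)*(-7) = (70 + 3600 + 1500)*(-7) = 5170*(-7) = -36190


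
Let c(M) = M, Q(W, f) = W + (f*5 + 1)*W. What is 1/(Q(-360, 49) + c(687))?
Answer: -1/88233 ≈ -1.1334e-5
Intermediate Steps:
Q(W, f) = W + W*(1 + 5*f) (Q(W, f) = W + (5*f + 1)*W = W + (1 + 5*f)*W = W + W*(1 + 5*f))
1/(Q(-360, 49) + c(687)) = 1/(-360*(2 + 5*49) + 687) = 1/(-360*(2 + 245) + 687) = 1/(-360*247 + 687) = 1/(-88920 + 687) = 1/(-88233) = -1/88233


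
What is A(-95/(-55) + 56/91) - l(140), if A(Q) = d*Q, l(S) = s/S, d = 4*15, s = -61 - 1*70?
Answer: 2832733/20020 ≈ 141.50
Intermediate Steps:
s = -131 (s = -61 - 70 = -131)
d = 60
l(S) = -131/S
A(Q) = 60*Q
A(-95/(-55) + 56/91) - l(140) = 60*(-95/(-55) + 56/91) - (-131)/140 = 60*(-95*(-1/55) + 56*(1/91)) - (-131)/140 = 60*(19/11 + 8/13) - 1*(-131/140) = 60*(335/143) + 131/140 = 20100/143 + 131/140 = 2832733/20020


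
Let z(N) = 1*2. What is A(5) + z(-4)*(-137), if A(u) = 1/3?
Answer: -821/3 ≈ -273.67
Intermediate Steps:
A(u) = 1/3
z(N) = 2
A(5) + z(-4)*(-137) = 1/3 + 2*(-137) = 1/3 - 274 = -821/3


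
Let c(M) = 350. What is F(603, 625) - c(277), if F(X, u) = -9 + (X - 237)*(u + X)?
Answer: 449089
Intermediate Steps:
F(X, u) = -9 + (-237 + X)*(X + u)
F(603, 625) - c(277) = (-9 + 603**2 - 237*603 - 237*625 + 603*625) - 1*350 = (-9 + 363609 - 142911 - 148125 + 376875) - 350 = 449439 - 350 = 449089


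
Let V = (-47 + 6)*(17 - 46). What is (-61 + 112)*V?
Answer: 60639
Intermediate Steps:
V = 1189 (V = -41*(-29) = 1189)
(-61 + 112)*V = (-61 + 112)*1189 = 51*1189 = 60639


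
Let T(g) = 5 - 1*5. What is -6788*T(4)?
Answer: 0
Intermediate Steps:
T(g) = 0 (T(g) = 5 - 5 = 0)
-6788*T(4) = -6788*0 = 0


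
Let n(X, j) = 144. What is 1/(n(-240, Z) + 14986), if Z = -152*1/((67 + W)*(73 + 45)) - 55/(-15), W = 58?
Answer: 1/15130 ≈ 6.6094e-5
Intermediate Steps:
Z = 80897/22125 (Z = -152*1/((67 + 58)*(73 + 45)) - 55/(-15) = -152/(118*125) - 55*(-1/15) = -152/14750 + 11/3 = -152*1/14750 + 11/3 = -76/7375 + 11/3 = 80897/22125 ≈ 3.6564)
1/(n(-240, Z) + 14986) = 1/(144 + 14986) = 1/15130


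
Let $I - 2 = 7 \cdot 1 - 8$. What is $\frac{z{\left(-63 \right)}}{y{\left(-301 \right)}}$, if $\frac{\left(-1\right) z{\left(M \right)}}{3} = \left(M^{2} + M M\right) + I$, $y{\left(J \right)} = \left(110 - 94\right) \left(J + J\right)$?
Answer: $\frac{23817}{9632} \approx 2.4727$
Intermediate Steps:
$I = 1$ ($I = 2 + \left(7 \cdot 1 - 8\right) = 2 + \left(7 - 8\right) = 2 - 1 = 1$)
$y{\left(J \right)} = 32 J$ ($y{\left(J \right)} = 16 \cdot 2 J = 32 J$)
$z{\left(M \right)} = -3 - 6 M^{2}$ ($z{\left(M \right)} = - 3 \left(\left(M^{2} + M M\right) + 1\right) = - 3 \left(\left(M^{2} + M^{2}\right) + 1\right) = - 3 \left(2 M^{2} + 1\right) = - 3 \left(1 + 2 M^{2}\right) = -3 - 6 M^{2}$)
$\frac{z{\left(-63 \right)}}{y{\left(-301 \right)}} = \frac{-3 - 6 \left(-63\right)^{2}}{32 \left(-301\right)} = \frac{-3 - 23814}{-9632} = \left(-3 - 23814\right) \left(- \frac{1}{9632}\right) = \left(-23817\right) \left(- \frac{1}{9632}\right) = \frac{23817}{9632}$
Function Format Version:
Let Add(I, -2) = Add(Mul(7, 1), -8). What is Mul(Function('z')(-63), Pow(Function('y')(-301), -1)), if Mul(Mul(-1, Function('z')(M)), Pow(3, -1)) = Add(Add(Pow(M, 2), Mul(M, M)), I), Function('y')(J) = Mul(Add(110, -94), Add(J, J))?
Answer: Rational(23817, 9632) ≈ 2.4727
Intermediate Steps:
I = 1 (I = Add(2, Add(Mul(7, 1), -8)) = Add(2, Add(7, -8)) = Add(2, -1) = 1)
Function('y')(J) = Mul(32, J) (Function('y')(J) = Mul(16, Mul(2, J)) = Mul(32, J))
Function('z')(M) = Add(-3, Mul(-6, Pow(M, 2))) (Function('z')(M) = Mul(-3, Add(Add(Pow(M, 2), Mul(M, M)), 1)) = Mul(-3, Add(Add(Pow(M, 2), Pow(M, 2)), 1)) = Mul(-3, Add(Mul(2, Pow(M, 2)), 1)) = Mul(-3, Add(1, Mul(2, Pow(M, 2)))) = Add(-3, Mul(-6, Pow(M, 2))))
Mul(Function('z')(-63), Pow(Function('y')(-301), -1)) = Mul(Add(-3, Mul(-6, Pow(-63, 2))), Pow(Mul(32, -301), -1)) = Mul(Add(-3, Mul(-6, 3969)), Pow(-9632, -1)) = Mul(Add(-3, -23814), Rational(-1, 9632)) = Mul(-23817, Rational(-1, 9632)) = Rational(23817, 9632)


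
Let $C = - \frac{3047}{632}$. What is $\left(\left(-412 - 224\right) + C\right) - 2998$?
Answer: $- \frac{2299735}{632} \approx -3638.8$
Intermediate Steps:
$C = - \frac{3047}{632}$ ($C = \left(-3047\right) \frac{1}{632} = - \frac{3047}{632} \approx -4.8212$)
$\left(\left(-412 - 224\right) + C\right) - 2998 = \left(\left(-412 - 224\right) - \frac{3047}{632}\right) - 2998 = \left(-636 - \frac{3047}{632}\right) - 2998 = - \frac{404999}{632} - 2998 = - \frac{2299735}{632}$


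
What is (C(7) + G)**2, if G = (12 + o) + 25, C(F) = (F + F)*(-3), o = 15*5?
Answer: 4900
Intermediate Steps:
o = 75
C(F) = -6*F (C(F) = (2*F)*(-3) = -6*F)
G = 112 (G = (12 + 75) + 25 = 87 + 25 = 112)
(C(7) + G)**2 = (-6*7 + 112)**2 = (-42 + 112)**2 = 70**2 = 4900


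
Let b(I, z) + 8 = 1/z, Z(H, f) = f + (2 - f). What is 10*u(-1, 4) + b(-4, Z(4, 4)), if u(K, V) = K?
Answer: -35/2 ≈ -17.500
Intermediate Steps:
Z(H, f) = 2
b(I, z) = -8 + 1/z
10*u(-1, 4) + b(-4, Z(4, 4)) = 10*(-1) + (-8 + 1/2) = -10 + (-8 + ½) = -10 - 15/2 = -35/2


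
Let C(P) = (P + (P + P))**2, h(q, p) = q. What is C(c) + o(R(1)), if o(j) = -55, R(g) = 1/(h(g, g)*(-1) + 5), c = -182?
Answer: 298061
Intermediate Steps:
R(g) = 1/(5 - g) (R(g) = 1/(g*(-1) + 5) = 1/(-g + 5) = 1/(5 - g))
C(P) = 9*P**2 (C(P) = (P + 2*P)**2 = (3*P)**2 = 9*P**2)
C(c) + o(R(1)) = 9*(-182)**2 - 55 = 9*33124 - 55 = 298116 - 55 = 298061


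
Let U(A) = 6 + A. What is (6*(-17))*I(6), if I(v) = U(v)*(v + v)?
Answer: -14688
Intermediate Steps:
I(v) = 2*v*(6 + v) (I(v) = (6 + v)*(v + v) = (6 + v)*(2*v) = 2*v*(6 + v))
(6*(-17))*I(6) = (6*(-17))*(2*6*(6 + 6)) = -204*6*12 = -102*144 = -14688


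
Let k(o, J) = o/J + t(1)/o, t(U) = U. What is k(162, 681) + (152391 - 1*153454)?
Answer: -39081787/36774 ≈ -1062.8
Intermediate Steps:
k(o, J) = 1/o + o/J (k(o, J) = o/J + 1/o = 1/o + o/J)
k(162, 681) + (152391 - 1*153454) = (1/162 + 162/681) + (152391 - 1*153454) = (1/162 + 162*(1/681)) + (152391 - 153454) = (1/162 + 54/227) - 1063 = 8975/36774 - 1063 = -39081787/36774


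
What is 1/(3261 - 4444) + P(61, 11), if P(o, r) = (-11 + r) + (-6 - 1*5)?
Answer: -13014/1183 ≈ -11.001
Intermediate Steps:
P(o, r) = -22 + r (P(o, r) = (-11 + r) + (-6 - 5) = (-11 + r) - 11 = -22 + r)
1/(3261 - 4444) + P(61, 11) = 1/(3261 - 4444) + (-22 + 11) = 1/(-1183) - 11 = -1/1183 - 11 = -13014/1183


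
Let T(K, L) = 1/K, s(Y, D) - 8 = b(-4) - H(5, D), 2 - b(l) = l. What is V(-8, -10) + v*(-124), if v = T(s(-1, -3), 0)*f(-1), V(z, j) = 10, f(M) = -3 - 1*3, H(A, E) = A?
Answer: 278/3 ≈ 92.667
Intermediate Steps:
b(l) = 2 - l
f(M) = -6 (f(M) = -3 - 3 = -6)
s(Y, D) = 9 (s(Y, D) = 8 + ((2 - 1*(-4)) - 1*5) = 8 + ((2 + 4) - 5) = 8 + (6 - 5) = 8 + 1 = 9)
v = -⅔ (v = -6/9 = (⅑)*(-6) = -⅔ ≈ -0.66667)
V(-8, -10) + v*(-124) = 10 - ⅔*(-124) = 10 + 248/3 = 278/3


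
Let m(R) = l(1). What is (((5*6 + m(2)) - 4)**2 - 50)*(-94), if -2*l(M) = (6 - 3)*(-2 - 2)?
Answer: -91556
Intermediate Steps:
l(M) = 6 (l(M) = -(6 - 3)*(-2 - 2)/2 = -3*(-4)/2 = -1/2*(-12) = 6)
m(R) = 6
(((5*6 + m(2)) - 4)**2 - 50)*(-94) = (((5*6 + 6) - 4)**2 - 50)*(-94) = (((30 + 6) - 4)**2 - 50)*(-94) = ((36 - 4)**2 - 50)*(-94) = (32**2 - 50)*(-94) = (1024 - 50)*(-94) = 974*(-94) = -91556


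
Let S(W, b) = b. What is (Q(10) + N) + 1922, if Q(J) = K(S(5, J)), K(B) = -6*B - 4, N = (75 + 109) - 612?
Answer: 1430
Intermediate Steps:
N = -428 (N = 184 - 612 = -428)
K(B) = -4 - 6*B
Q(J) = -4 - 6*J
(Q(10) + N) + 1922 = ((-4 - 6*10) - 428) + 1922 = ((-4 - 60) - 428) + 1922 = (-64 - 428) + 1922 = -492 + 1922 = 1430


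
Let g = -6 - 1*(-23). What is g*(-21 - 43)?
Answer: -1088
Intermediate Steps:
g = 17 (g = -6 + 23 = 17)
g*(-21 - 43) = 17*(-21 - 43) = 17*(-64) = -1088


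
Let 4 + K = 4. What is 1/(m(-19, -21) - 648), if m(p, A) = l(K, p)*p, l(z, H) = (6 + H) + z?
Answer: -1/401 ≈ -0.0024938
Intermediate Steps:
K = 0 (K = -4 + 4 = 0)
l(z, H) = 6 + H + z
m(p, A) = p*(6 + p) (m(p, A) = (6 + p + 0)*p = (6 + p)*p = p*(6 + p))
1/(m(-19, -21) - 648) = 1/(-19*(6 - 19) - 648) = 1/(-19*(-13) - 648) = 1/(247 - 648) = 1/(-401) = -1/401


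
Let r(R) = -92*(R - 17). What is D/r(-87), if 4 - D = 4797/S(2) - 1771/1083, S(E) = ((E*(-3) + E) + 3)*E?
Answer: 5207357/20724288 ≈ 0.25127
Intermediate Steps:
r(R) = 1564 - 92*R (r(R) = -92*(-17 + R) = 1564 - 92*R)
S(E) = E*(3 - 2*E) (S(E) = ((-3*E + E) + 3)*E = (-2*E + 3)*E = (3 - 2*E)*E = E*(3 - 2*E))
D = 5207357/2166 (D = 4 - (4797/((2*(3 - 2*2))) - 1771/1083) = 4 - (4797/((2*(3 - 4))) - 1771*1/1083) = 4 - (4797/((2*(-1))) - 1771/1083) = 4 - (4797/(-2) - 1771/1083) = 4 - (4797*(-½) - 1771/1083) = 4 - (-4797/2 - 1771/1083) = 4 - 1*(-5198693/2166) = 4 + 5198693/2166 = 5207357/2166 ≈ 2404.1)
D/r(-87) = 5207357/(2166*(1564 - 92*(-87))) = 5207357/(2166*(1564 + 8004)) = (5207357/2166)/9568 = (5207357/2166)*(1/9568) = 5207357/20724288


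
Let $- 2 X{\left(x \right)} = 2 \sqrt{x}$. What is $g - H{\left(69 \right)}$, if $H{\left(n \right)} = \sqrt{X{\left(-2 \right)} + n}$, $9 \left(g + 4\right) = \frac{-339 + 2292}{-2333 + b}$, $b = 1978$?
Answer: $- \frac{1637}{355} - \sqrt{69 - i \sqrt{2}} \approx -12.918 + 0.085121 i$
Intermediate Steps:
$X{\left(x \right)} = - \sqrt{x}$ ($X{\left(x \right)} = - \frac{2 \sqrt{x}}{2} = - \sqrt{x}$)
$g = - \frac{1637}{355}$ ($g = -4 + \frac{\left(-339 + 2292\right) \frac{1}{-2333 + 1978}}{9} = -4 + \frac{1953 \frac{1}{-355}}{9} = -4 + \frac{1953 \left(- \frac{1}{355}\right)}{9} = -4 + \frac{1}{9} \left(- \frac{1953}{355}\right) = -4 - \frac{217}{355} = - \frac{1637}{355} \approx -4.6113$)
$H{\left(n \right)} = \sqrt{n - i \sqrt{2}}$ ($H{\left(n \right)} = \sqrt{- \sqrt{-2} + n} = \sqrt{- i \sqrt{2} + n} = \sqrt{n - i \sqrt{2}}$)
$g - H{\left(69 \right)} = - \frac{1637}{355} - \sqrt{69 - i \sqrt{2}}$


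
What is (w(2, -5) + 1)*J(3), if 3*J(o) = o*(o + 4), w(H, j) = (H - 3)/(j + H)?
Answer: 28/3 ≈ 9.3333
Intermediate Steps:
w(H, j) = (-3 + H)/(H + j)
J(o) = o*(4 + o)/3 (J(o) = (o*(o + 4))/3 = (o*(4 + o))/3 = o*(4 + o)/3)
(w(2, -5) + 1)*J(3) = ((-3 + 2)/(2 - 5) + 1)*((⅓)*3*(4 + 3)) = (-1/(-3) + 1)*((⅓)*3*7) = (-⅓*(-1) + 1)*7 = (⅓ + 1)*7 = (4/3)*7 = 28/3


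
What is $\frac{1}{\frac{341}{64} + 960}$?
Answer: $\frac{64}{61781} \approx 0.0010359$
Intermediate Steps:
$\frac{1}{\frac{341}{64} + 960} = \frac{1}{\frac{61781}{64}} = \frac{64}{61781}$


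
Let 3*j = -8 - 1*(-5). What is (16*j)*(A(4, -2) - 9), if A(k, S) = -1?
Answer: 160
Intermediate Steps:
j = -1 (j = (-8 - 1*(-5))/3 = (-8 + 5)/3 = (1/3)*(-3) = -1)
(16*j)*(A(4, -2) - 9) = (16*(-1))*(-1 - 9) = -16*(-10) = 160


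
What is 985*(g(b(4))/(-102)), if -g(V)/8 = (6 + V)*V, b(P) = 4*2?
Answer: 441280/51 ≈ 8652.5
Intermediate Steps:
b(P) = 8
g(V) = -8*V*(6 + V) (g(V) = -8*(6 + V)*V = -8*V*(6 + V))
985*(g(b(4))/(-102)) = 985*(-8*8*(6 + 8)/(-102)) = 985*(-8*8*14*(-1/102)) = 985*(-896*(-1/102)) = 985*(448/51) = 441280/51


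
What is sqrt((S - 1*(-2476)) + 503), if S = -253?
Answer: sqrt(2726) ≈ 52.211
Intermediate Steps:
sqrt((S - 1*(-2476)) + 503) = sqrt((-253 - 1*(-2476)) + 503) = sqrt((-253 + 2476) + 503) = sqrt(2223 + 503) = sqrt(2726)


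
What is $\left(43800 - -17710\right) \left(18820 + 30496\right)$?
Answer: $3033427160$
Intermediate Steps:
$\left(43800 - -17710\right) \left(18820 + 30496\right) = \left(43800 + 17710\right) 49316 = 61510 \cdot 49316 = 3033427160$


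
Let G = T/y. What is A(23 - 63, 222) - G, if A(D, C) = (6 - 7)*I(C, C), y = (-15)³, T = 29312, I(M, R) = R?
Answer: -719938/3375 ≈ -213.31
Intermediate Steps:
y = -3375
A(D, C) = -C (A(D, C) = (6 - 7)*C = -C)
G = -29312/3375 (G = 29312/(-3375) = 29312*(-1/3375) = -29312/3375 ≈ -8.6850)
A(23 - 63, 222) - G = -1*222 - 1*(-29312/3375) = -222 + 29312/3375 = -719938/3375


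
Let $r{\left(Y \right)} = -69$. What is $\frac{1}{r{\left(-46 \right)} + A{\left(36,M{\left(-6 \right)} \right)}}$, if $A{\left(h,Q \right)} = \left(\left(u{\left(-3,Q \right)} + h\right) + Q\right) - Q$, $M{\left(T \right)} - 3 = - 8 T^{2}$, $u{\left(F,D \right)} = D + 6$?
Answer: $- \frac{1}{312} \approx -0.0032051$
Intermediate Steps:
$u{\left(F,D \right)} = 6 + D$
$M{\left(T \right)} = 3 - 8 T^{2}$
$A{\left(h,Q \right)} = 6 + Q + h$ ($A{\left(h,Q \right)} = \left(\left(\left(6 + Q\right) + h\right) + Q\right) - Q = \left(\left(6 + Q + h\right) + Q\right) - Q = \left(6 + h + 2 Q\right) - Q = 6 + Q + h$)
$\frac{1}{r{\left(-46 \right)} + A{\left(36,M{\left(-6 \right)} \right)}} = \frac{1}{-69 + \left(6 + \left(3 - 8 \left(-6\right)^{2}\right) + 36\right)} = \frac{1}{-69 + \left(6 + \left(3 - 288\right) + 36\right)} = \frac{1}{-69 + \left(6 - 285 + 36\right)} = \frac{1}{-69 - 243} = \frac{1}{-312} = - \frac{1}{312}$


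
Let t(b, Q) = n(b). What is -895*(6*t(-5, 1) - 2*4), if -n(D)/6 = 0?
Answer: 7160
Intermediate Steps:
n(D) = 0 (n(D) = -6*0 = 0)
t(b, Q) = 0
-895*(6*t(-5, 1) - 2*4) = -895*(6*0 - 2*4) = -895*(0 - 8) = -895*(-8) = 7160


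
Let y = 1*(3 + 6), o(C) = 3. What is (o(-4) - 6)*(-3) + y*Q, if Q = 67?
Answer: 612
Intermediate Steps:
y = 9 (y = 1*9 = 9)
(o(-4) - 6)*(-3) + y*Q = (3 - 6)*(-3) + 9*67 = -3*(-3) + 603 = 9 + 603 = 612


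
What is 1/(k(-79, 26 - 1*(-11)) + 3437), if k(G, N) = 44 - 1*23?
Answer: 1/3458 ≈ 0.00028918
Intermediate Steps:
k(G, N) = 21 (k(G, N) = 44 - 23 = 21)
1/(k(-79, 26 - 1*(-11)) + 3437) = 1/(21 + 3437) = 1/3458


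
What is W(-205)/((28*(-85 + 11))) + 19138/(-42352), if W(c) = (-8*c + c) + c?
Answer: -5734181/5484584 ≈ -1.0455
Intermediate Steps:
W(c) = -6*c (W(c) = -7*c + c = -6*c)
W(-205)/((28*(-85 + 11))) + 19138/(-42352) = (-6*(-205))/((28*(-85 + 11))) + 19138/(-42352) = 1230/((28*(-74))) + 19138*(-1/42352) = 1230/(-2072) - 9569/21176 = 1230*(-1/2072) - 9569/21176 = -615/1036 - 9569/21176 = -5734181/5484584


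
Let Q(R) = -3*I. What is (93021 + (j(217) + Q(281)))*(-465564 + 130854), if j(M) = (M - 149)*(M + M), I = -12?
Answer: -41025069990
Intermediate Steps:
Q(R) = 36 (Q(R) = -3*(-12) = 36)
j(M) = 2*M*(-149 + M) (j(M) = (-149 + M)*(2*M) = 2*M*(-149 + M))
(93021 + (j(217) + Q(281)))*(-465564 + 130854) = (93021 + (2*217*(-149 + 217) + 36))*(-465564 + 130854) = (93021 + (2*217*68 + 36))*(-334710) = (93021 + (29512 + 36))*(-334710) = (93021 + 29548)*(-334710) = 122569*(-334710) = -41025069990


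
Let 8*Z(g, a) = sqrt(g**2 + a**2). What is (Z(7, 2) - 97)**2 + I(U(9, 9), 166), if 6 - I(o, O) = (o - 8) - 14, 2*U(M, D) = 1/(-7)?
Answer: 4228179/448 - 97*sqrt(53)/4 ≈ 9261.4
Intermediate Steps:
U(M, D) = -1/14 (U(M, D) = (1/2)/(-7) = (1/2)*(-1/7) = -1/14)
I(o, O) = 28 - o (I(o, O) = 6 - ((o - 8) - 14) = 6 - ((-8 + o) - 14) = 6 - (-22 + o) = 6 + (22 - o) = 28 - o)
Z(g, a) = sqrt(a**2 + g**2)/8 (Z(g, a) = sqrt(g**2 + a**2)/8 = sqrt(a**2 + g**2)/8)
(Z(7, 2) - 97)**2 + I(U(9, 9), 166) = (sqrt(2**2 + 7**2)/8 - 97)**2 + (28 - 1*(-1/14)) = (sqrt(4 + 49)/8 - 97)**2 + (28 + 1/14) = (sqrt(53)/8 - 97)**2 + 393/14 = (-97 + sqrt(53)/8)**2 + 393/14 = 393/14 + (-97 + sqrt(53)/8)**2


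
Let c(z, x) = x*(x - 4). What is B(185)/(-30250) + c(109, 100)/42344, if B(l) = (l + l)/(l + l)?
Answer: 36294707/160113250 ≈ 0.22668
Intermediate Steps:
B(l) = 1 (B(l) = (2*l)/((2*l)) = (2*l)*(1/(2*l)) = 1)
c(z, x) = x*(-4 + x)
B(185)/(-30250) + c(109, 100)/42344 = 1/(-30250) + (100*(-4 + 100))/42344 = 1*(-1/30250) + (100*96)*(1/42344) = -1/30250 + 9600*(1/42344) = -1/30250 + 1200/5293 = 36294707/160113250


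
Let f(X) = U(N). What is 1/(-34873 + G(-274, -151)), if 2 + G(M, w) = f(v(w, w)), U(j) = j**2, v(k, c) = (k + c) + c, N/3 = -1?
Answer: -1/34866 ≈ -2.8681e-5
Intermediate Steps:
N = -3 (N = 3*(-1) = -3)
v(k, c) = k + 2*c (v(k, c) = (c + k) + c = k + 2*c)
f(X) = 9 (f(X) = (-3)**2 = 9)
G(M, w) = 7 (G(M, w) = -2 + 9 = 7)
1/(-34873 + G(-274, -151)) = 1/(-34873 + 7) = 1/(-34866) = -1/34866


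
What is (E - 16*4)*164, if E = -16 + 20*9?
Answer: 16400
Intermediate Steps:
E = 164 (E = -16 + 180 = 164)
(E - 16*4)*164 = (164 - 16*4)*164 = (164 - 64)*164 = 100*164 = 16400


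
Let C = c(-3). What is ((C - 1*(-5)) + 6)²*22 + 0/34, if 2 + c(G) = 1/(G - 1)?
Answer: 13475/8 ≈ 1684.4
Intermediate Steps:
c(G) = -2 + 1/(-1 + G) (c(G) = -2 + 1/(G - 1) = -2 + 1/(-1 + G))
C = -9/4 (C = (3 - 2*(-3))/(-1 - 3) = (3 + 6)/(-4) = -¼*9 = -9/4 ≈ -2.2500)
((C - 1*(-5)) + 6)²*22 + 0/34 = ((-9/4 - 1*(-5)) + 6)²*22 + 0/34 = ((-9/4 + 5) + 6)²*22 + 0*(1/34) = (11/4 + 6)²*22 + 0 = (35/4)²*22 + 0 = (1225/16)*22 + 0 = 13475/8 + 0 = 13475/8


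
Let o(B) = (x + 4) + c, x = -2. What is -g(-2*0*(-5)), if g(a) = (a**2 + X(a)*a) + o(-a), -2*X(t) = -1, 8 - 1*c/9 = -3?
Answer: -101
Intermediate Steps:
c = 99 (c = 72 - 9*(-3) = 72 + 27 = 99)
o(B) = 101 (o(B) = (-2 + 4) + 99 = 2 + 99 = 101)
X(t) = 1/2 (X(t) = -1/2*(-1) = 1/2)
g(a) = 101 + a**2 + a/2 (g(a) = (a**2 + a/2) + 101 = 101 + a**2 + a/2)
-g(-2*0*(-5)) = -(101 + (-2*0*(-5))**2 + (-2*0*(-5))/2) = -(101 + (0*(-5))**2 + (0*(-5))/2) = -(101 + 0**2 + (1/2)*0) = -(101 + 0 + 0) = -1*101 = -101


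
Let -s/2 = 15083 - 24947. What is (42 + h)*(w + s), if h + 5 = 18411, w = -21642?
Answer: -35309472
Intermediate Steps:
s = 19728 (s = -2*(15083 - 24947) = -2*(-9864) = 19728)
h = 18406 (h = -5 + 18411 = 18406)
(42 + h)*(w + s) = (42 + 18406)*(-21642 + 19728) = 18448*(-1914) = -35309472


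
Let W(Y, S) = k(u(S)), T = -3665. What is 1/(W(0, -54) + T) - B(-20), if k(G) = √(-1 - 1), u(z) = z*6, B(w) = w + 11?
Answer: 120886378/13432227 - I*√2/13432227 ≈ 8.9997 - 1.0529e-7*I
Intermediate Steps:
B(w) = 11 + w
u(z) = 6*z
k(G) = I*√2 (k(G) = √(-2) = I*√2)
W(Y, S) = I*√2
1/(W(0, -54) + T) - B(-20) = 1/(I*√2 - 3665) - (11 - 20) = 1/(-3665 + I*√2) - 1*(-9) = 1/(-3665 + I*√2) + 9 = 9 + 1/(-3665 + I*√2)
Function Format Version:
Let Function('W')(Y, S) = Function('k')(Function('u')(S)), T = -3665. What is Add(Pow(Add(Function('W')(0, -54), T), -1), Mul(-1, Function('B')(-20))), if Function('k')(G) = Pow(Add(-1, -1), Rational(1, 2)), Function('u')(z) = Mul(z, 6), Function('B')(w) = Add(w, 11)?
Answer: Add(Rational(120886378, 13432227), Mul(Rational(-1, 13432227), I, Pow(2, Rational(1, 2)))) ≈ Add(8.9997, Mul(-1.0529e-7, I))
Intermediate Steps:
Function('B')(w) = Add(11, w)
Function('u')(z) = Mul(6, z)
Function('k')(G) = Mul(I, Pow(2, Rational(1, 2))) (Function('k')(G) = Pow(-2, Rational(1, 2)) = Mul(I, Pow(2, Rational(1, 2))))
Function('W')(Y, S) = Mul(I, Pow(2, Rational(1, 2)))
Add(Pow(Add(Function('W')(0, -54), T), -1), Mul(-1, Function('B')(-20))) = Add(Pow(Add(Mul(I, Pow(2, Rational(1, 2))), -3665), -1), Mul(-1, Add(11, -20))) = Add(Pow(Add(-3665, Mul(I, Pow(2, Rational(1, 2)))), -1), Mul(-1, -9)) = Add(Pow(Add(-3665, Mul(I, Pow(2, Rational(1, 2)))), -1), 9) = Add(9, Pow(Add(-3665, Mul(I, Pow(2, Rational(1, 2)))), -1))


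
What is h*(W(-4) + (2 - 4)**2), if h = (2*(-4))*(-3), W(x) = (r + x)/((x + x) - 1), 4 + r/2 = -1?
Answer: 400/3 ≈ 133.33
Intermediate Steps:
r = -10 (r = -8 + 2*(-1) = -8 - 2 = -10)
W(x) = (-10 + x)/(-1 + 2*x) (W(x) = (-10 + x)/((x + x) - 1) = (-10 + x)/(2*x - 1) = (-10 + x)/(-1 + 2*x))
h = 24 (h = -8*(-3) = 24)
h*(W(-4) + (2 - 4)**2) = 24*((-10 - 4)/(-1 + 2*(-4)) + (2 - 4)**2) = 24*(-14/(-1 - 8) + (-2)**2) = 24*(-14/(-9) + 4) = 24*(-1/9*(-14) + 4) = 24*(14/9 + 4) = 24*(50/9) = 400/3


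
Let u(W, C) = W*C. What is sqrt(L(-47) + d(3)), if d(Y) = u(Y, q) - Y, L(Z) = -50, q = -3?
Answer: I*sqrt(62) ≈ 7.874*I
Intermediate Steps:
u(W, C) = C*W
d(Y) = -4*Y (d(Y) = -3*Y - Y = -4*Y)
sqrt(L(-47) + d(3)) = sqrt(-50 - 4*3) = sqrt(-50 - 12) = sqrt(-62) = I*sqrt(62)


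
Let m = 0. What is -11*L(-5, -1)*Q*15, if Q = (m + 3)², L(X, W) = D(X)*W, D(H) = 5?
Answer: 7425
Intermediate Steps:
L(X, W) = 5*W
Q = 9 (Q = (0 + 3)² = 3² = 9)
-11*L(-5, -1)*Q*15 = -11*(5*(-1))*9*15 = -11*(-5*9)*15 = -(-495)*15 = -11*(-675) = 7425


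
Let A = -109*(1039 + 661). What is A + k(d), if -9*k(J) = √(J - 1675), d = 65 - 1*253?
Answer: -185300 - I*√23 ≈ -1.853e+5 - 4.7958*I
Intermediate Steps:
d = -188 (d = 65 - 253 = -188)
k(J) = -√(-1675 + J)/9 (k(J) = -√(J - 1675)/9 = -√(-1675 + J)/9)
A = -185300 (A = -109*1700 = -185300)
A + k(d) = -185300 - √(-1675 - 188)/9 = -185300 - I*√23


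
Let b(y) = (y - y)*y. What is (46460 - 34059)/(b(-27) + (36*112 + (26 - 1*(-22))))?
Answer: 12401/4080 ≈ 3.0395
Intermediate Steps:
b(y) = 0 (b(y) = 0*y = 0)
(46460 - 34059)/(b(-27) + (36*112 + (26 - 1*(-22)))) = (46460 - 34059)/(0 + (36*112 + (26 - 1*(-22)))) = 12401/(0 + (4032 + (26 + 22))) = 12401/(0 + (4032 + 48)) = 12401/(0 + 4080) = 12401/4080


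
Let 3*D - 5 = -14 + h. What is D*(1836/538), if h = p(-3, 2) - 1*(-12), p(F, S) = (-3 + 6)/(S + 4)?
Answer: 1071/269 ≈ 3.9814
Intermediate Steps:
p(F, S) = 3/(4 + S)
h = 25/2 (h = 3/(4 + 2) - 1*(-12) = 3/6 + 12 = 3*(⅙) + 12 = ½ + 12 = 25/2 ≈ 12.500)
D = 7/6 (D = 5/3 + (-14 + 25/2)/3 = 5/3 + (⅓)*(-3/2) = 5/3 - ½ = 7/6 ≈ 1.1667)
D*(1836/538) = 7*(1836/538)/6 = 7*(1836*(1/538))/6 = (7/6)*(918/269) = 1071/269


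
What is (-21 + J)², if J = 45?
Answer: 576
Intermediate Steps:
(-21 + J)² = (-21 + 45)² = 24² = 576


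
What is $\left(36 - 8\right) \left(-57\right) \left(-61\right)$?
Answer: $97356$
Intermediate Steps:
$\left(36 - 8\right) \left(-57\right) \left(-61\right) = 28 \left(-57\right) \left(-61\right) = \left(-1596\right) \left(-61\right) = 97356$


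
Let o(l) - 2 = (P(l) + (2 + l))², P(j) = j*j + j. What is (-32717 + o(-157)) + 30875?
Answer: 592287729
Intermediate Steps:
P(j) = j + j² (P(j) = j² + j = j + j²)
o(l) = 2 + (2 + l + l*(1 + l))² (o(l) = 2 + (l*(1 + l) + (2 + l))² = 2 + (2 + l + l*(1 + l))²)
(-32717 + o(-157)) + 30875 = (-32717 + (2 + (2 - 157 - 157*(1 - 157))²)) + 30875 = (-32717 + (2 + (2 - 157 - 157*(-156))²)) + 30875 = (-32717 + (2 + (2 - 157 + 24492)²)) + 30875 = (-32717 + (2 + 24337²)) + 30875 = (-32717 + (2 + 592289569)) + 30875 = (-32717 + 592289571) + 30875 = 592256854 + 30875 = 592287729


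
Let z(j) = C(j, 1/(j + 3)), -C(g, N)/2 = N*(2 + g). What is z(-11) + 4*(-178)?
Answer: -2857/4 ≈ -714.25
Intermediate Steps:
C(g, N) = -2*N*(2 + g)
z(j) = -2*(2 + j)/(3 + j) (z(j) = -2*(2 + j)/(j + 3) = -2*(2 + j)/(3 + j))
z(-11) + 4*(-178) = 2*(-2 - 1*(-11))/(3 - 11) + 4*(-178) = 2*(-2 + 11)/(-8) - 712 = 2*(-⅛)*9 - 712 = -9/4 - 712 = -2857/4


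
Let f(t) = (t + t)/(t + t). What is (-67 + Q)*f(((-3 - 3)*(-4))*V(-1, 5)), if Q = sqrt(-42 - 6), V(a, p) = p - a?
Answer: -67 + 4*I*sqrt(3) ≈ -67.0 + 6.9282*I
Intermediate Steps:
Q = 4*I*sqrt(3) (Q = sqrt(-48) = 4*I*sqrt(3) ≈ 6.9282*I)
f(t) = 1 (f(t) = (2*t)/((2*t)) = (2*t)*(1/(2*t)) = 1)
(-67 + Q)*f(((-3 - 3)*(-4))*V(-1, 5)) = (-67 + 4*I*sqrt(3))*1 = -67 + 4*I*sqrt(3)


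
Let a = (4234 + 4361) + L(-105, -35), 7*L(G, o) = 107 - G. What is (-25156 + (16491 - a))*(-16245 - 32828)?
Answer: 5939403336/7 ≈ 8.4849e+8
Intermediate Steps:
L(G, o) = 107/7 - G/7 (L(G, o) = (107 - G)/7 = 107/7 - G/7)
a = 60377/7 (a = (4234 + 4361) + (107/7 - ⅐*(-105)) = 8595 + (107/7 + 15) = 8595 + 212/7 = 60377/7 ≈ 8625.3)
(-25156 + (16491 - a))*(-16245 - 32828) = (-25156 + (16491 - 1*60377/7))*(-16245 - 32828) = (-25156 + (16491 - 60377/7))*(-49073) = (-25156 + 55060/7)*(-49073) = -121032/7*(-49073) = 5939403336/7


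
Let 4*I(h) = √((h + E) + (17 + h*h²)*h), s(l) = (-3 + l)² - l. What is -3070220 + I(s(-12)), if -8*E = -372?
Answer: -3070220 + √12619843494/8 ≈ -3.0562e+6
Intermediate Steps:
E = 93/2 (E = -⅛*(-372) = 93/2 ≈ 46.500)
I(h) = √(93/2 + h + h*(17 + h³))/4 (I(h) = √((h + 93/2) + (17 + h*h²)*h)/4 = √((93/2 + h) + (17 + h³)*h)/4 = √((93/2 + h) + h*(17 + h³))/4 = √(93/2 + h + h*(17 + h³))/4)
-3070220 + I(s(-12)) = -3070220 + √(186 + 4*((-3 - 12)² - 1*(-12))⁴ + 72*((-3 - 12)² - 1*(-12)))/8 = -3070220 + √(186 + 4*((-15)² + 12)⁴ + 72*((-15)² + 12))/8 = -3070220 + √(186 + 4*(225 + 12)⁴ + 72*(225 + 12))/8 = -3070220 + √(186 + 4*237⁴ + 72*237)/8 = -3070220 + √(186 + 4*3154956561 + 17064)/8 = -3070220 + √(186 + 12619826244 + 17064)/8 = -3070220 + √12619843494/8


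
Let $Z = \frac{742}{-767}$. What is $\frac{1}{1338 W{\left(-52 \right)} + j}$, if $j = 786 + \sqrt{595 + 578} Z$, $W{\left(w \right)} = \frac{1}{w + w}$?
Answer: $\frac{186595524}{143998510343} + \frac{700448 \sqrt{1173}}{431995531029} \approx 0.0013513$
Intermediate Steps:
$W{\left(w \right)} = \frac{1}{2 w}$
$Z = - \frac{742}{767}$ ($Z = 742 \left(- \frac{1}{767}\right) = - \frac{742}{767} \approx -0.96741$)
$j = 786 - \frac{742 \sqrt{1173}}{767}$ ($j = 786 + \sqrt{595 + 578} \left(- \frac{742}{767}\right) = 786 + \sqrt{1173} \left(- \frac{742}{767}\right) = 786 - \frac{742 \sqrt{1173}}{767} \approx 752.87$)
$\frac{1}{1338 W{\left(-52 \right)} + j} = \frac{1}{1338 \frac{1}{2 \left(-52\right)} + \left(786 - \frac{742 \sqrt{1173}}{767}\right)} = \frac{1}{1338 \cdot \frac{1}{2} \left(- \frac{1}{52}\right) + \left(786 - \frac{742 \sqrt{1173}}{767}\right)} = \frac{1}{1338 \left(- \frac{1}{104}\right) + \left(786 - \frac{742 \sqrt{1173}}{767}\right)} = \frac{1}{- \frac{669}{52} + \left(786 - \frac{742 \sqrt{1173}}{767}\right)} = \frac{1}{\frac{40203}{52} - \frac{742 \sqrt{1173}}{767}}$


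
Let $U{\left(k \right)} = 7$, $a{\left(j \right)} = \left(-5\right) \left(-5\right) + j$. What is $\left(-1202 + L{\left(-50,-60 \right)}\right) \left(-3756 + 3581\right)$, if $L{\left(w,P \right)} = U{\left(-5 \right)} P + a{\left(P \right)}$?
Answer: $289975$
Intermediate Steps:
$a{\left(j \right)} = 25 + j$
$L{\left(w,P \right)} = 25 + 8 P$ ($L{\left(w,P \right)} = 7 P + \left(25 + P\right) = 25 + 8 P$)
$\left(-1202 + L{\left(-50,-60 \right)}\right) \left(-3756 + 3581\right) = \left(-1202 + \left(25 + 8 \left(-60\right)\right)\right) \left(-3756 + 3581\right) = \left(-1202 + \left(25 - 480\right)\right) \left(-175\right) = \left(-1202 - 455\right) \left(-175\right) = \left(-1657\right) \left(-175\right) = 289975$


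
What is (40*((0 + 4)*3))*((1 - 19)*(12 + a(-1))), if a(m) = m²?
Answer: -112320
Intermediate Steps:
(40*((0 + 4)*3))*((1 - 19)*(12 + a(-1))) = (40*((0 + 4)*3))*((1 - 19)*(12 + (-1)²)) = (40*(4*3))*(-18*(12 + 1)) = (40*12)*(-18*13) = 480*(-234) = -112320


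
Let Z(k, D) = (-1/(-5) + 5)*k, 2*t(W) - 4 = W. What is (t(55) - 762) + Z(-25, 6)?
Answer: -1725/2 ≈ -862.50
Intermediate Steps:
t(W) = 2 + W/2
Z(k, D) = 26*k/5 (Z(k, D) = (-1*(-1/5) + 5)*k = (1/5 + 5)*k = 26*k/5)
(t(55) - 762) + Z(-25, 6) = ((2 + (1/2)*55) - 762) + (26/5)*(-25) = ((2 + 55/2) - 762) - 130 = (59/2 - 762) - 130 = -1465/2 - 130 = -1725/2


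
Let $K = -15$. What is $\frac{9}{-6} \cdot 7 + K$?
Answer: $- \frac{51}{2} \approx -25.5$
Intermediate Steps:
$\frac{9}{-6} \cdot 7 + K = \frac{9}{-6} \cdot 7 - 15 = 9 \left(- \frac{1}{6}\right) 7 - 15 = \left(- \frac{3}{2}\right) 7 - 15 = - \frac{21}{2} - 15 = - \frac{51}{2}$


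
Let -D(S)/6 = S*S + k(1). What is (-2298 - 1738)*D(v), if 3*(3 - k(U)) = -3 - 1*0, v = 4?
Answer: 484320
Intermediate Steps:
k(U) = 4 (k(U) = 3 - (-3 - 1*0)/3 = 3 - (-3 + 0)/3 = 3 - ⅓*(-3) = 3 + 1 = 4)
D(S) = -24 - 6*S² (D(S) = -6*(S*S + 4) = -6*(S² + 4) = -6*(4 + S²) = -24 - 6*S²)
(-2298 - 1738)*D(v) = (-2298 - 1738)*(-24 - 6*4²) = -4036*(-24 - 6*16) = -4036*(-24 - 96) = -4036*(-120) = 484320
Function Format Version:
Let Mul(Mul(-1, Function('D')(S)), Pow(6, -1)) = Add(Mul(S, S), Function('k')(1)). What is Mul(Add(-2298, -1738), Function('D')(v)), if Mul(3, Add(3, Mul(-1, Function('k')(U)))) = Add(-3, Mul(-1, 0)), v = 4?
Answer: 484320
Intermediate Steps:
Function('k')(U) = 4 (Function('k')(U) = Add(3, Mul(Rational(-1, 3), Add(-3, Mul(-1, 0)))) = Add(3, Mul(Rational(-1, 3), Add(-3, 0))) = Add(3, Mul(Rational(-1, 3), -3)) = Add(3, 1) = 4)
Function('D')(S) = Add(-24, Mul(-6, Pow(S, 2))) (Function('D')(S) = Mul(-6, Add(Mul(S, S), 4)) = Mul(-6, Add(Pow(S, 2), 4)) = Mul(-6, Add(4, Pow(S, 2))) = Add(-24, Mul(-6, Pow(S, 2))))
Mul(Add(-2298, -1738), Function('D')(v)) = Mul(Add(-2298, -1738), Add(-24, Mul(-6, Pow(4, 2)))) = Mul(-4036, Add(-24, Mul(-6, 16))) = Mul(-4036, Add(-24, -96)) = Mul(-4036, -120) = 484320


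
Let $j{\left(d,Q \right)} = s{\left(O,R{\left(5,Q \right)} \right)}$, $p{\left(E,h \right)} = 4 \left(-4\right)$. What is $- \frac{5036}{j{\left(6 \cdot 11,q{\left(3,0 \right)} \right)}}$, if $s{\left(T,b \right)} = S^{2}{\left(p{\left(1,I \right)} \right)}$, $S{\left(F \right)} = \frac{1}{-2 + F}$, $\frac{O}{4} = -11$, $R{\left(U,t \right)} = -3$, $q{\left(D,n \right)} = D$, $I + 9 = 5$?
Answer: $-1631664$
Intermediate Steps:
$I = -4$ ($I = -9 + 5 = -4$)
$p{\left(E,h \right)} = -16$
$O = -44$ ($O = 4 \left(-11\right) = -44$)
$s{\left(T,b \right)} = \frac{1}{324}$ ($s{\left(T,b \right)} = \left(\frac{1}{-2 - 16}\right)^{2} = \left(\frac{1}{-18}\right)^{2} = \left(- \frac{1}{18}\right)^{2} = \frac{1}{324}$)
$j{\left(d,Q \right)} = \frac{1}{324}$
$- \frac{5036}{j{\left(6 \cdot 11,q{\left(3,0 \right)} \right)}} = - 5036 \frac{1}{\frac{1}{324}} = \left(-5036\right) 324 = -1631664$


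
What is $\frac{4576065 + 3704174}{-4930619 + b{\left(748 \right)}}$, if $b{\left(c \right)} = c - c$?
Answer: $- \frac{8280239}{4930619} \approx -1.6793$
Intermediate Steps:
$b{\left(c \right)} = 0$
$\frac{4576065 + 3704174}{-4930619 + b{\left(748 \right)}} = \frac{4576065 + 3704174}{-4930619 + 0} = \frac{8280239}{-4930619} = 8280239 \left(- \frac{1}{4930619}\right) = - \frac{8280239}{4930619}$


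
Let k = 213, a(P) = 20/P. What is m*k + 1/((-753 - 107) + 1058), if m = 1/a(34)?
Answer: 179242/495 ≈ 362.10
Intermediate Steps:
m = 17/10 (m = 1/(20/34) = 1/(20*(1/34)) = 1/(10/17) = 17/10 ≈ 1.7000)
m*k + 1/((-753 - 107) + 1058) = (17/10)*213 + 1/((-753 - 107) + 1058) = 3621/10 + 1/(-860 + 1058) = 3621/10 + 1/198 = 179242/495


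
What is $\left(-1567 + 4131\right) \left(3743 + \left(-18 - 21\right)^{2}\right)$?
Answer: $13496896$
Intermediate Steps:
$\left(-1567 + 4131\right) \left(3743 + \left(-18 - 21\right)^{2}\right) = 2564 \left(3743 + \left(-39\right)^{2}\right) = 2564 \left(3743 + 1521\right) = 2564 \cdot 5264 = 13496896$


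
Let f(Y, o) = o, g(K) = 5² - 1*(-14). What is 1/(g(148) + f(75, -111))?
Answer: -1/72 ≈ -0.013889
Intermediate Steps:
g(K) = 39 (g(K) = 25 + 14 = 39)
1/(g(148) + f(75, -111)) = 1/(39 - 111) = 1/(-72) = -1/72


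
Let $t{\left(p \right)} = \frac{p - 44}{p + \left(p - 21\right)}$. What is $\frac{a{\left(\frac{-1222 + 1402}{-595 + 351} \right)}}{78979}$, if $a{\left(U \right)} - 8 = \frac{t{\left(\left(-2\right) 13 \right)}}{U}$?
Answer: $\frac{4402}{51889203} \approx 8.4835 \cdot 10^{-5}$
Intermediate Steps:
$t{\left(p \right)} = \frac{-44 + p}{-21 + 2 p}$ ($t{\left(p \right)} = \frac{-44 + p}{p + \left(-21 + p\right)} = \frac{-44 + p}{-21 + 2 p}$)
$a{\left(U \right)} = 8 + \frac{70}{73 U}$ ($a{\left(U \right)} = 8 + \frac{\frac{1}{-21 + 2 \left(\left(-2\right) 13\right)} \left(-44 - 26\right)}{U} = 8 + \frac{\frac{1}{-21 + 2 \left(-26\right)} \left(-44 - 26\right)}{U} = 8 + \frac{\frac{1}{-21 - 52} \left(-70\right)}{U} = 8 + \frac{\frac{1}{-73} \left(-70\right)}{U} = 8 + \frac{\left(- \frac{1}{73}\right) \left(-70\right)}{U} = 8 + \frac{70}{73 U}$)
$\frac{a{\left(\frac{-1222 + 1402}{-595 + 351} \right)}}{78979} = \frac{8 + \frac{70}{73 \frac{-1222 + 1402}{-595 + 351}}}{78979} = \left(8 + \frac{70}{73 \frac{180}{-244}}\right) \frac{1}{78979} = \left(8 + \frac{70}{73 \cdot 180 \left(- \frac{1}{244}\right)}\right) \frac{1}{78979} = \left(8 + \frac{70}{73 \left(- \frac{45}{61}\right)}\right) \frac{1}{78979} = \left(8 + \frac{70}{73} \left(- \frac{61}{45}\right)\right) \frac{1}{78979} = \left(8 - \frac{854}{657}\right) \frac{1}{78979} = \frac{4402}{657} \cdot \frac{1}{78979} = \frac{4402}{51889203}$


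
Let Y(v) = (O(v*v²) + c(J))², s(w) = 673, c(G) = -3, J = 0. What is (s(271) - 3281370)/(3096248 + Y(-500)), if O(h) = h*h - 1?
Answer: -3280697/244140624999999875000000003096264 ≈ -1.3438e-26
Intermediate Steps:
O(h) = -1 + h² (O(h) = h² - 1 = -1 + h²)
Y(v) = (-4 + v⁶)² (Y(v) = ((-1 + (v*v²)²) - 3)² = ((-1 + (v³)²) - 3)² = ((-1 + v⁶) - 3)² = (-4 + v⁶)²)
(s(271) - 3281370)/(3096248 + Y(-500)) = (673 - 3281370)/(3096248 + (-4 + (-500)⁶)²) = -3280697/(3096248 + (-4 + 15625000000000000)²) = -3280697/(3096248 + 15624999999999996²) = -3280697/(3096248 + 244140624999999875000000000000016) = -3280697/244140624999999875000000003096264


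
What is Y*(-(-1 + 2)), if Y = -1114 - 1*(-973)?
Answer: 141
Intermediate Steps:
Y = -141 (Y = -1114 + 973 = -141)
Y*(-(-1 + 2)) = -(-141)*(-1 + 2) = -(-141) = -141*(-1) = 141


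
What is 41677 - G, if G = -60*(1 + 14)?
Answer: 42577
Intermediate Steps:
G = -900 (G = -60*15 = -900)
41677 - G = 41677 - 1*(-900) = 41677 + 900 = 42577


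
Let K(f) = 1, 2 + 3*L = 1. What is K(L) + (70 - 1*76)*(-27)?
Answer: 163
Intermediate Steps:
L = -⅓ (L = -⅔ + (⅓)*1 = -⅔ + ⅓ = -⅓ ≈ -0.33333)
K(L) + (70 - 1*76)*(-27) = 1 + (70 - 1*76)*(-27) = 1 + (70 - 76)*(-27) = 1 - 6*(-27) = 1 + 162 = 163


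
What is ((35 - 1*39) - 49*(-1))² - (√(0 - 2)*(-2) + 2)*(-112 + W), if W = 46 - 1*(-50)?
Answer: 2057 - 32*I*√2 ≈ 2057.0 - 45.255*I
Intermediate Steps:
W = 96 (W = 46 + 50 = 96)
((35 - 1*39) - 49*(-1))² - (√(0 - 2)*(-2) + 2)*(-112 + W) = ((35 - 1*39) - 49*(-1))² - (√(0 - 2)*(-2) + 2)*(-112 + 96) = ((35 - 39) + 49)² - (√(-2)*(-2) + 2)*(-16) = (-4 + 49)² - ((I*√2)*(-2) + 2)*(-16) = 45² - (-2*I*√2 + 2)*(-16) = 2025 - (2 - 2*I*√2)*(-16) = 2025 - (-32 + 32*I*√2) = 2025 + (32 - 32*I*√2) = 2057 - 32*I*√2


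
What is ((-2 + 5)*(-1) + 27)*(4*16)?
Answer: 1536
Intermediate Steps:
((-2 + 5)*(-1) + 27)*(4*16) = (3*(-1) + 27)*64 = (-3 + 27)*64 = 24*64 = 1536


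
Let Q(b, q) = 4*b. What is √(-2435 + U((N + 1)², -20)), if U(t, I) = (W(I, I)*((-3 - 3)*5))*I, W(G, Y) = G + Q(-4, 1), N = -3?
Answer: I*√24035 ≈ 155.03*I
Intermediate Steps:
W(G, Y) = -16 + G (W(G, Y) = G + 4*(-4) = G - 16 = -16 + G)
U(t, I) = I*(480 - 30*I) (U(t, I) = ((-16 + I)*((-3 - 3)*5))*I = ((-16 + I)*(-6*5))*I = ((-16 + I)*(-30))*I = (480 - 30*I)*I = I*(480 - 30*I))
√(-2435 + U((N + 1)², -20)) = √(-2435 + 30*(-20)*(16 - 1*(-20))) = √(-2435 + 30*(-20)*(16 + 20)) = √(-2435 + 30*(-20)*36) = √(-2435 - 21600) = √(-24035) = I*√24035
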